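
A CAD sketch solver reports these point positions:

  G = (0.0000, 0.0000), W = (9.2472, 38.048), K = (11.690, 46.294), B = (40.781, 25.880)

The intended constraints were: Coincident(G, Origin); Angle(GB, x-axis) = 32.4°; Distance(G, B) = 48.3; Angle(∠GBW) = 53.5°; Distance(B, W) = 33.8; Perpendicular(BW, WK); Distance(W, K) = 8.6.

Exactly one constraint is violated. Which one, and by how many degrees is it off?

Perpendicular(BW, WK) — off by 4.60°.

G = (0.00, 0.00) ✓; GB at 32.40° ✓; |GB| = 48.30 ✓; ∠GBW = 53.50° ✓; |BW| = 33.80 ✓; ∠(BW, WK) = 85.40° ✗; |WK| = 8.600 ✓.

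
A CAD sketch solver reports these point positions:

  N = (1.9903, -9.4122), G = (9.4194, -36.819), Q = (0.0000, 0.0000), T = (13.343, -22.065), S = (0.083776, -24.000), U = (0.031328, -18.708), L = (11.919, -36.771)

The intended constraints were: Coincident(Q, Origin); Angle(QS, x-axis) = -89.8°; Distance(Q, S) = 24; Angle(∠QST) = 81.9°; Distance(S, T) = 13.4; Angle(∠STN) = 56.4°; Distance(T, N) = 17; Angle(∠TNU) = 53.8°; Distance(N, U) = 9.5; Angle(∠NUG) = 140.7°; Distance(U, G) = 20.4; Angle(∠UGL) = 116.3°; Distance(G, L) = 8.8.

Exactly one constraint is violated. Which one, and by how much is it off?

Distance(G, L) = 8.8 — off by 6.30.

Q = (0.00, 0.00) ✓; QS at -89.80° ✓; |QS| = 24.00 ✓; ∠QST = 81.90° ✓; |ST| = 13.40 ✓; ∠STN = 56.40° ✓; |TN| = 17.00 ✓; ∠TNU = 53.80° ✓; |NU| = 9.500 ✓; ∠NUG = 140.7° ✓; |UG| = 20.40 ✓; ∠UGL = 116.3° ✓; |GL| = 2.500 ✗.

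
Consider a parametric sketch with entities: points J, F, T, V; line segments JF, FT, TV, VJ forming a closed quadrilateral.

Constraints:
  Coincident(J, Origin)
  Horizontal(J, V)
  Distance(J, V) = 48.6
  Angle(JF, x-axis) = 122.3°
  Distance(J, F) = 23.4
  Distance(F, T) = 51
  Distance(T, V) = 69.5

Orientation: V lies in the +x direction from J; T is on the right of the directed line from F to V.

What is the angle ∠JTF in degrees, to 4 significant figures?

22.27°

J is at the origin; J and V share the same y with |JV| = 48.6 and V in +x, so V = (48.6, 0). JF runs at 122.3° with |JF| = 23.4, so F = (-12.50, 19.78). T is determined by |FT| = 51.0 and |TV| = 69.5 together: it lies at the intersection of circle(F, 51.0) and circle(V, 69.5). With |FV| = 64.23, the foot of the radical line on FV is 14.76 from F and the perpendicular offset is √(51.0² − 14.76²) = 48.82. Taking the right-of-FV solution: T = (-13.50, -31.21).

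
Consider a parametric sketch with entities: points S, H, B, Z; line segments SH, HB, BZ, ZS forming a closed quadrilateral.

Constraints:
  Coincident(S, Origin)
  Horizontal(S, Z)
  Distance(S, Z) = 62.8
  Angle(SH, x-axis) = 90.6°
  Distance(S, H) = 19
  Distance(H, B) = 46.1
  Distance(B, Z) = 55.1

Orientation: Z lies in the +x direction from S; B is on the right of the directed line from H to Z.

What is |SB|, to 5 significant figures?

28.465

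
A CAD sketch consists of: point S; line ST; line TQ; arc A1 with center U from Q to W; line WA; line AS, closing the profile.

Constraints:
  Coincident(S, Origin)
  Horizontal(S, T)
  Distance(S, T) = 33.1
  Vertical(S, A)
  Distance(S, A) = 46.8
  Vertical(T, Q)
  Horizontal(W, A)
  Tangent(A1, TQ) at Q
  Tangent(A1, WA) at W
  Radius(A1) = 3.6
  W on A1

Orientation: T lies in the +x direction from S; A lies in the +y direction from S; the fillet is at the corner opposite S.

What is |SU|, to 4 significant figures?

52.31

S is at the origin; ST is horizontal with |ST| = 33.1 and T on the +x side, so T = (33.10, 0.000). SA is vertical with |SA| = 46.8 and A on the +y side, so A = (0.000, 46.80). The virtual corner opposite S is at (33.10, 46.80). A1 meets TQ tangentially, so UQ is at right angles to TQ and since A1 is tangent to WA there, UW ⟂ WA, with radius 3.6, so the center U sits 3.6 in from both sides at U = (29.50, 43.20). Then |SU| = |U − S| = 52.31.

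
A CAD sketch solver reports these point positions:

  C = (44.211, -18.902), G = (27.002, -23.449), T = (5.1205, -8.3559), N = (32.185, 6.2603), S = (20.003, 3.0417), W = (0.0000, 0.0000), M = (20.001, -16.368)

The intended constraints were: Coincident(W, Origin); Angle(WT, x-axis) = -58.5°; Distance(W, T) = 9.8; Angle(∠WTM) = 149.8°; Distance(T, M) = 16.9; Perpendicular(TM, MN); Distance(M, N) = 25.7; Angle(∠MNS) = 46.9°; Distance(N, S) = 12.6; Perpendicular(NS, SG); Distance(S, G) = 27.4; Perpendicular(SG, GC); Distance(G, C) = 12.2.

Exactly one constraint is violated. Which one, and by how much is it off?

Distance(G, C) = 12.2 — off by 5.60.

W = (0.00, 0.00) ✓; WT at -58.50° ✓; |WT| = 9.800 ✓; ∠WTM = 149.8° ✓; |TM| = 16.90 ✓; ∠(TM, MN) = 90.00° ✓; |MN| = 25.70 ✓; ∠MNS = 46.90° ✓; |NS| = 12.60 ✓; ∠(NS, SG) = 90.00° ✓; |SG| = 27.40 ✓; ∠(SG, GC) = 90.00° ✓; |GC| = 17.80 ✗.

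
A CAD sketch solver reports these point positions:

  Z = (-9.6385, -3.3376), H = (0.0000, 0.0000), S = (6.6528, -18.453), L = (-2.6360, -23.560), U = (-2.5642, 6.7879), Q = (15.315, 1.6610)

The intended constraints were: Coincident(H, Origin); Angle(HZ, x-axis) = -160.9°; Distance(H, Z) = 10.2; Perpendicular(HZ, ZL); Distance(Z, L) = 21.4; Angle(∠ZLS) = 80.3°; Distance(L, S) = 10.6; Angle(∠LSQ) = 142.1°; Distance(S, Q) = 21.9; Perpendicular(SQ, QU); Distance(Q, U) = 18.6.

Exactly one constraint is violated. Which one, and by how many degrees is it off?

Perpendicular(SQ, QU) — off by 7.30°.

H = (0.00, 0.00) ✓; HZ at -160.9° ✓; |HZ| = 10.20 ✓; ∠(HZ, ZL) = 90.00° ✓; |ZL| = 21.40 ✓; ∠ZLS = 80.30° ✓; |LS| = 10.60 ✓; ∠LSQ = 142.1° ✓; |SQ| = 21.90 ✓; ∠(SQ, QU) = 97.30° ✗; |QU| = 18.60 ✓.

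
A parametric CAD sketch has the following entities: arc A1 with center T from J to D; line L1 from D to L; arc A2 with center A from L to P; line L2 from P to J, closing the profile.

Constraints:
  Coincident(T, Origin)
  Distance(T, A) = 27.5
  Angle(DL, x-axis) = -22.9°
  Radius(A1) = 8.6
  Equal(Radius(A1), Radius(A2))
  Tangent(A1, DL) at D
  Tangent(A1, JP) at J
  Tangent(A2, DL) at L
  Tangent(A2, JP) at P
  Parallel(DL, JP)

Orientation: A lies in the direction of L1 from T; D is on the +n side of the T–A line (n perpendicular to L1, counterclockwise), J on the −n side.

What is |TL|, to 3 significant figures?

28.8

The slot axis is L1's direction at -22.9°, so u = (cos -22.9°, sin -22.9°) = (0.921, -0.389) and n = (−sin -22.9°, cos -22.9°) = (0.389, 0.921). T is at the origin and A lies 27.5 along u from T, so A = 27.5·u = (25.3, -10.7). Tangency of A1 to both parallel lines with radius 8.6 puts D and J at T ± 8.6·n: D = (3.35, 7.92), J = (-3.35, -7.92). Equal radii place L and P the same way about A: L = A + 8.6·n = (28.7, -2.78), P = A − 8.6·n = (22.0, -18.6). Then |TL| = |L − T| = 28.8.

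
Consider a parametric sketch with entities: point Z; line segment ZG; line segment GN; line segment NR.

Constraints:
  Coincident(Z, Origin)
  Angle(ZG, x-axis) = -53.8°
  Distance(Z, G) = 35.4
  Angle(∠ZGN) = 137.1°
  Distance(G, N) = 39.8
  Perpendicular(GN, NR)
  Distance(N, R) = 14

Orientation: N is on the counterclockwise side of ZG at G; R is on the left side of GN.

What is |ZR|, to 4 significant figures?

66.50

∠ZGN = 137.1°, so GN runs at -53.8° + (180° − 137.1°) = -10.90° from the x-axis; with |GN| = 39.8, N = G + 39.8·(cos -10.90°, sin -10.90°) = (59.99, -36.09). GN is perpendicular to NR; with |NR| = 14.0 on the left of GN, R = N + 14.0·(0.1891, 0.9820) = (62.64, -22.34). Then |ZR| = |R − Z| = 66.50.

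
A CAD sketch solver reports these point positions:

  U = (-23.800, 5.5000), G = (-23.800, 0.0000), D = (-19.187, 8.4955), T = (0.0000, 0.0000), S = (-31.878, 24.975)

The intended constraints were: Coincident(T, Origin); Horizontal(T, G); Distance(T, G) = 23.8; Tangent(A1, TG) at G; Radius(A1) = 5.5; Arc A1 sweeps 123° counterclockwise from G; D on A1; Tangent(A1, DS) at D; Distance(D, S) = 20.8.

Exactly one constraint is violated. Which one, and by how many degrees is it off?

Tangent(A1, DS) at D — off by 4.60°.

T = (0.00, 0.00) ✓; T.y = 0.00, G.y = 0.00 ✓; |TG| = 23.80 ✓; ∠(UG, GT) = 90.00° ✓; |UG| = 5.500 ✓; bearing(U→D) − bearing(U→G) = 123.0° ✓; |UD| = 5.500 ✓; ∠(UD, DS) = 85.40° ✗; |DS| = 20.80 ✓.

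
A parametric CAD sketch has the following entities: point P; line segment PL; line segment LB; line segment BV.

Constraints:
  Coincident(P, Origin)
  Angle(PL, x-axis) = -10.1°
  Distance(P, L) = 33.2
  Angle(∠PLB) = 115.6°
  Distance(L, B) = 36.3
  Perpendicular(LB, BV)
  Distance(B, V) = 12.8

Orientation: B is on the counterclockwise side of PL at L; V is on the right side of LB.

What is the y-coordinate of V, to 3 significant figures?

16.2

P is at the origin; PL runs at -10.1° with length 33.2, so L = 33.2·(cos -10.1°, sin -10.1°) = (32.7, -5.82). ∠PLB = 115.6°, so LB runs at -10.1° + (180° − 115.6°) = 54.3° from the x-axis; with |LB| = 36.3, B = L + 36.3·(cos 54.3°, sin 54.3°) = (53.9, 23.7). The perpendicularity gives BV at right angles to LB; with |BV| = 12.8 on the right of LB, V = B + 12.8·(0.812, -0.584) = (64.3, 16.2). So V.y = 16.2.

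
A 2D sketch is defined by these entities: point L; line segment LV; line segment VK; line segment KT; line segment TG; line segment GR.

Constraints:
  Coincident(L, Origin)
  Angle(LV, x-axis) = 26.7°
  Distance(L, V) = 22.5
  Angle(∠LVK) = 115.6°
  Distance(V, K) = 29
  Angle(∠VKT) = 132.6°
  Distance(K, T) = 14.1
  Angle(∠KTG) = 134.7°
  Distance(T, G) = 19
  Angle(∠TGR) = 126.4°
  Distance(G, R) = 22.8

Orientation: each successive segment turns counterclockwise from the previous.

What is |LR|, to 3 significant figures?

35.8

L is at the origin; LV runs at 26.7° with length 22.5, so V = (20.1, 10.1). ∠LVK = 115.6° gives VK at 91.1° from the x-axis; with |VK| = 29.0, K = (19.5, 39.1). ∠VKT = 132.6° gives KT at 138° from the x-axis; with |KT| = 14.1, T = (8.98, 48.4). ∠KTG = 134.7° gives TG at -176° from the x-axis; with |TG| = 19.0, G = (-9.97, 47.2). ∠TGR = 126.4° gives GR at -123° from the x-axis; with |GR| = 22.8, R = (-22.3, 28.0). Then |LR| = |R − L| = 35.8.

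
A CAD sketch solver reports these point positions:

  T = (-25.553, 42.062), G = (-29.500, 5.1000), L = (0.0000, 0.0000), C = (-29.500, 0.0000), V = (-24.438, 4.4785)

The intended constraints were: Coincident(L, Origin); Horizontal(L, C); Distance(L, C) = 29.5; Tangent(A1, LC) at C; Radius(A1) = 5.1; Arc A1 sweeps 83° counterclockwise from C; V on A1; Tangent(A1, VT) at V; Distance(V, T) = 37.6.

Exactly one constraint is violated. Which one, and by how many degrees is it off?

Tangent(A1, VT) at V — off by 8.70°.

L = (0.00, 0.00) ✓; L.y = 0.00, C.y = 0.00 ✓; |LC| = 29.50 ✓; ∠(GC, CL) = 90.00° ✓; |GC| = 5.100 ✓; bearing(G→V) − bearing(G→C) = 83.00° ✓; |GV| = 5.100 ✓; ∠(GV, VT) = 81.30° ✗; |VT| = 37.60 ✓.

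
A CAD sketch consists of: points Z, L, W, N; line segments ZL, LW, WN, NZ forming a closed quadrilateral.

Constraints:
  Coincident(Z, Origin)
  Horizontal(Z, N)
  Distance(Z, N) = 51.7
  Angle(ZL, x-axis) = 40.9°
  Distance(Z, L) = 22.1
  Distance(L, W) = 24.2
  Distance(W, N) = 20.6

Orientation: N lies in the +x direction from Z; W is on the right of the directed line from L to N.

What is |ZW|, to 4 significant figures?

31.95

Checks: |LW| = 24.20 ✓; |WN| = 20.60 ✓.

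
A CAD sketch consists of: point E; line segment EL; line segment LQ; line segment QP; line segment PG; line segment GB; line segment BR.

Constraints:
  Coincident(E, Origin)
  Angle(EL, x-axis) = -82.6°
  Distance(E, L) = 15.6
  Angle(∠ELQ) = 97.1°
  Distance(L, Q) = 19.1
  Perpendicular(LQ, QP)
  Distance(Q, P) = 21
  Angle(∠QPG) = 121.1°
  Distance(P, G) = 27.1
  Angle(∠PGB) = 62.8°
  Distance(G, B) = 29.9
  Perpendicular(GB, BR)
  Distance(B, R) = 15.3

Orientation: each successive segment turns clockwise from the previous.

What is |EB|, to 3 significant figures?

11.1

E is at the origin; EL runs at -82.6° with length 15.6, so L = (2.01, -15.5). ∠ELQ = 97.1° gives LQ at -166° from the x-axis; with |LQ| = 19.1, Q = (-16.5, -20.3). The perpendicularity gives QP at right angles to LQ, so QP runs at 104°; with |QP| = 21.0, P = (-21.7, 0.0788). ∠QPG = 121.1° gives PG at 45.6° from the x-axis; with |PG| = 27.1, G = (-2.78, 19.4). ∠PGB = 62.8° gives GB at -71.6° from the x-axis; with |GB| = 29.9, B = (6.66, -8.93). Then |EB| = |B − E| = 11.1.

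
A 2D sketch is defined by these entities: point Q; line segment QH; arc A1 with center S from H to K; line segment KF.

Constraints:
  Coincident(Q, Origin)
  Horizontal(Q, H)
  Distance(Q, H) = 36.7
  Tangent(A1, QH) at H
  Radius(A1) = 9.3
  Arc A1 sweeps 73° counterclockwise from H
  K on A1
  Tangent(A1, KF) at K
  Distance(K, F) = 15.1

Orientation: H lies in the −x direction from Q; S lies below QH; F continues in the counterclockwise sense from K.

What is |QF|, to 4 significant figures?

54.25

Q is at the origin; QH is horizontal with |QH| = 36.7 and H on the −x side, so H = (-36.70, 0.000). Since A1 is tangent to QH there, SH ⟂ QH, so S = H + (0, -9.3) = (-36.70, -9.300). On A1, H sits at bearing 90° from S; a 73° counterclockwise sweep puts K at bearing 163°, so K = S + 9.3·(cos 163°, sin 163°) = (-45.59, -6.581). A1 meets KF tangentially, so SK is at right angles to KF, so KF runs along (−sin 163°, cos 163°); with |KF| = 15.1, F = (-50.01, -21.02). Then |QF| = |F − Q| = 54.25.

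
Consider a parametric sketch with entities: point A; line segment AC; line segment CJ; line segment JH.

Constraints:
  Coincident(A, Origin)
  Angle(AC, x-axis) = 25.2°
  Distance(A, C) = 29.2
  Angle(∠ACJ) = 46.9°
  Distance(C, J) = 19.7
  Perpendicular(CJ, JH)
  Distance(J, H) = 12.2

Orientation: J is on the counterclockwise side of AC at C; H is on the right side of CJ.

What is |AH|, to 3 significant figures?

33.5

A is at the origin; AC runs at 25.2° with length 29.2, so C = 29.2·(cos 25.2°, sin 25.2°) = (26.4, 12.4). ∠ACJ = 46.9°, so CJ runs at 25.2° + (180° − 46.9°) = 158° from the x-axis; with |CJ| = 19.7, J = C + 19.7·(cos 158°, sin 158°) = (8.12, 19.7). The perpendicularity gives JH at right angles to CJ; with |JH| = 12.2 on the right of CJ, H = J + 12.2·(0.370, 0.929) = (12.6, 31.1). Then |AH| = |H − A| = 33.5.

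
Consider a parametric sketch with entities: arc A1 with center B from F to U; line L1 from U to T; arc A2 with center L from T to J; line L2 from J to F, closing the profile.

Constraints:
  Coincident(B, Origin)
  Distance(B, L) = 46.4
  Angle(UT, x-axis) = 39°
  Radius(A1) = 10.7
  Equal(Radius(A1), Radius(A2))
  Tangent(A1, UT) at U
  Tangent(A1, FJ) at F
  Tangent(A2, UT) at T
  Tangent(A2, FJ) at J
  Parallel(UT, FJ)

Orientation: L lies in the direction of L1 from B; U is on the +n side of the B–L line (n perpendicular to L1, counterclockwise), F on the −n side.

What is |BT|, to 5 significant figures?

47.618

The slot axis is L1's direction at 39.0°, so u = (cos 39.0°, sin 39.0°) = (0.77715, 0.62932) and n = (−sin 39.0°, cos 39.0°) = (-0.62932, 0.77715). B is at the origin and L lies 46.4 along u from B, so L = 46.4·u = (36.060, 29.200). Tangency of A1 to both parallel lines with radius 10.7 puts U and F at B ± 10.7·n: U = (-6.7337, 8.3155), F = (6.7337, -8.3155). Equal radii place T and J the same way about L: T = L + 10.7·n = (29.326, 37.516), J = L − 10.7·n = (42.793, 20.885). Then |BT| = |T − B| = 47.618.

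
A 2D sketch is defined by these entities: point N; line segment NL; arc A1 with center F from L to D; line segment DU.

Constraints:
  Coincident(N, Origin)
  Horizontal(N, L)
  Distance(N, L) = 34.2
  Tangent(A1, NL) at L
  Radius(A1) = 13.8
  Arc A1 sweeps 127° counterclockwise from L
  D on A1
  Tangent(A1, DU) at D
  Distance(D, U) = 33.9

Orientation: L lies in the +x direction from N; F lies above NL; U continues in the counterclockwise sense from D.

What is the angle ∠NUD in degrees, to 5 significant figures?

63.779°

On A1, L sits at bearing -90° from F; a 127° counterclockwise sweep puts D at bearing 37°, so D = F + 13.8·(cos 37°, sin 37°) = (45.221, 22.105). The tangent condition forces FD to be normal to DU, so DU runs along (−sin 37°, cos 37°); with |DU| = 33.9, U = (24.820, 49.179). Then cos ∠NUD = UN·UD / (|UN||UD|), giving 63.779°.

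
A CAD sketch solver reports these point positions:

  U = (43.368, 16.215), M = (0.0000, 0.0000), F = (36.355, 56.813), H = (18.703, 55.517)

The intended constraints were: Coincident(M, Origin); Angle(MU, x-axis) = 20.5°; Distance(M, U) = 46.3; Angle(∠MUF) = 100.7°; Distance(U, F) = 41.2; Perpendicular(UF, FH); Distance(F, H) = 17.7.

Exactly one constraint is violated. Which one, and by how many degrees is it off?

Perpendicular(UF, FH) — off by 5.60°.

M = (0.00, 0.00) ✓; MU at 20.50° ✓; |MU| = 46.30 ✓; ∠MUF = 100.7° ✓; |UF| = 41.20 ✓; ∠(UF, FH) = 84.40° ✗; |FH| = 17.70 ✓.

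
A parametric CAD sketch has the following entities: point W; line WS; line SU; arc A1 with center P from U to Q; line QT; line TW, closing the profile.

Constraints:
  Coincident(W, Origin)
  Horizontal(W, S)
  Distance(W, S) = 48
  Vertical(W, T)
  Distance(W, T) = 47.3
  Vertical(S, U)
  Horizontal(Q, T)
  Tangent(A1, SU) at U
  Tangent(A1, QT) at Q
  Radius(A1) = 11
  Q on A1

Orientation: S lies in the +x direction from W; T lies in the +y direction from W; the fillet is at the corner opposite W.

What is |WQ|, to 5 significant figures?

60.052

The virtual corner opposite W is at (48.000, 47.300). A1 meets SU tangentially, so PU is at right angles to SU and tangency of A1 to QT means the radius PQ is perpendicular to QT, with radius 11.0, so the center P sits 11.0 in from both sides at P = (37.000, 36.300). That places the tangent points at U = (48.000, 36.300) on SU and Q = (37.000, 47.300) on QT. Then |WQ| = |Q − W| = 60.052.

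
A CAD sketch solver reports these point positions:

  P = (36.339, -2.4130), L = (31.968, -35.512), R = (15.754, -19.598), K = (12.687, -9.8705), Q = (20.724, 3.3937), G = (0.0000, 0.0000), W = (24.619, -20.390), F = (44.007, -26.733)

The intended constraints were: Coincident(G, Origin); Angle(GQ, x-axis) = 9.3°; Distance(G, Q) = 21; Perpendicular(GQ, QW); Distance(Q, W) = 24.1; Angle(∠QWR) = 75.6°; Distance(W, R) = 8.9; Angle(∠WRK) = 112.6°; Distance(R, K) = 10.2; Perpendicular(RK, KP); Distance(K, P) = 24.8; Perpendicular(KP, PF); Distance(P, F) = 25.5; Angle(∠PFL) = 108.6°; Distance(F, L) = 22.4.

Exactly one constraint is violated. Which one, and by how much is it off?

Distance(F, L) = 22.4 — off by 7.50.

G = (0.00, 0.00) ✓; GQ at 9.300° ✓; |GQ| = 21.00 ✓; ∠(GQ, QW) = 90.00° ✓; |QW| = 24.10 ✓; ∠QWR = 75.59° ✓; |WR| = 8.900 ✓; ∠WRK = 112.6° ✓; |RK| = 10.20 ✓; ∠(RK, KP) = 90.00° ✓; |KP| = 24.80 ✓; ∠(KP, PF) = 90.00° ✓; |PF| = 25.50 ✓; ∠PFL = 108.6° ✓; |FL| = 14.90 ✗.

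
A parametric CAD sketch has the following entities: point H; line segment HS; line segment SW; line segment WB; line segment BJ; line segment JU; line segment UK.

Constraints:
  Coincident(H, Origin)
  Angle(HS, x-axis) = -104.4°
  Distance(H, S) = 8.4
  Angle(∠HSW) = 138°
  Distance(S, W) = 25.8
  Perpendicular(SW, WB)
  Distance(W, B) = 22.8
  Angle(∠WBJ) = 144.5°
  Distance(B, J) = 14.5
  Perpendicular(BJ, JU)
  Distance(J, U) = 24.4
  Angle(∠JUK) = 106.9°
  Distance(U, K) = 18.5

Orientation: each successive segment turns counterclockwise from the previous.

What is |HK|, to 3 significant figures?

10.0

The perpendicularity gives JU at right angles to BJ, so JU runs at 153°; with |JU| = 24.4, U = (14.9, 3.53). ∠JUK = 106.9° gives UK at -134° from the x-axis; with |UK| = 18.5, K = (2.07, -9.82). Then |HK| = |K − H| = 10.0.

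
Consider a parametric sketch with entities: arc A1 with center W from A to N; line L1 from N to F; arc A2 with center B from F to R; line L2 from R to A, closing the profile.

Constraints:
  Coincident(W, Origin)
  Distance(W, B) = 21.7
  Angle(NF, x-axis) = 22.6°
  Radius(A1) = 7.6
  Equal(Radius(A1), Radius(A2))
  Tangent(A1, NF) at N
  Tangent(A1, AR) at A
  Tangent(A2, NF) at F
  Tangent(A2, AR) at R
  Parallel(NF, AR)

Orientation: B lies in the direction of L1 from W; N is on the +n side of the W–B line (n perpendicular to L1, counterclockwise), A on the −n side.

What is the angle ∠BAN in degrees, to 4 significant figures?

70.70°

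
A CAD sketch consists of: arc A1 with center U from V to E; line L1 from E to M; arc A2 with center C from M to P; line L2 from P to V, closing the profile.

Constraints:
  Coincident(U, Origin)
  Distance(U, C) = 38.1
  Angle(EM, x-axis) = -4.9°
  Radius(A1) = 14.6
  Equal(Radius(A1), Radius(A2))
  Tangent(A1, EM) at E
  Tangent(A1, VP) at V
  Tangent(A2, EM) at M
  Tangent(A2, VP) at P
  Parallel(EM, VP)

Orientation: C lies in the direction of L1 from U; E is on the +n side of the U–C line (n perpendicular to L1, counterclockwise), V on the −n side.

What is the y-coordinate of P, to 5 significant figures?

-17.801

Tangency of A1 to both parallel lines with radius 14.6 puts E and V at U ± 14.6·n: E = (1.2471, 14.547), V = (-1.2471, -14.547). Equal radii place M and P the same way about C: M = C + 14.6·n = (39.208, 11.292), P = C − 14.6·n = (36.714, -17.801). So P.y = -17.801.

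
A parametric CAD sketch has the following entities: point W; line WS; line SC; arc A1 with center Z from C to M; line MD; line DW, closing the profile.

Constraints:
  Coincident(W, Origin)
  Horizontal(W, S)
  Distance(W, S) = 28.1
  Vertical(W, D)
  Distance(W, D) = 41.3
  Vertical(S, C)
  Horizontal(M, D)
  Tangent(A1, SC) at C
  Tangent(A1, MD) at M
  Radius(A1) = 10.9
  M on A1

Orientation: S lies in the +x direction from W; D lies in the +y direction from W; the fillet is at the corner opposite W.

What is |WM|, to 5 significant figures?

44.738

W is at the origin; WS is horizontal with |WS| = 28.1 and S on the +x side, so S = (28.100, 0.0000). WD is vertical with |WD| = 41.3 and D on the +y side, so D = (0.0000, 41.300). The virtual corner opposite W is at (28.100, 41.300). Tangency of A1 to SC means the radius ZC is perpendicular to SC and since A1 is tangent to MD there, ZM ⟂ MD, with radius 10.9, so the center Z sits 10.9 in from both sides at Z = (17.200, 30.400). That places the tangent points at C = (28.100, 30.400) on SC and M = (17.200, 41.300) on MD. Then |WM| = |M − W| = 44.738.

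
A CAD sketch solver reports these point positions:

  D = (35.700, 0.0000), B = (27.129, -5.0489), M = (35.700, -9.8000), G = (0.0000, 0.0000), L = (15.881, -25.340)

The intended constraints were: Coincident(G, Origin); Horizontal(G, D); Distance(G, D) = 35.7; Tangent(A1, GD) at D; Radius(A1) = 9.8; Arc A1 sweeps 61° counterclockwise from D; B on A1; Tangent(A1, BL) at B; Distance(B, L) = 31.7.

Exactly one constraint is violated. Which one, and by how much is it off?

Distance(B, L) = 31.7 — off by 8.50.

G = (0.00, 0.00) ✓; G.y = 0.00, D.y = 0.00 ✓; |GD| = 35.70 ✓; ∠(MD, DG) = 90.00° ✓; |MD| = 9.800 ✓; bearing(M→B) − bearing(M→D) = 61.00° ✓; |MB| = 9.800 ✓; ∠(MB, BL) = 90.00° ✓; |BL| = 23.20 ✗.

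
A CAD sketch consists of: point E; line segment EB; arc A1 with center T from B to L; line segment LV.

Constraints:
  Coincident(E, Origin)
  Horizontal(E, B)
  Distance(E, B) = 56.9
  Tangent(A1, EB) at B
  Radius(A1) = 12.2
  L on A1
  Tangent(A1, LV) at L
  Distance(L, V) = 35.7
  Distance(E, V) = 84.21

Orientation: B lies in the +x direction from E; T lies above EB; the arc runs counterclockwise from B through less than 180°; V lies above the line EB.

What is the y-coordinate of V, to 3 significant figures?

47.8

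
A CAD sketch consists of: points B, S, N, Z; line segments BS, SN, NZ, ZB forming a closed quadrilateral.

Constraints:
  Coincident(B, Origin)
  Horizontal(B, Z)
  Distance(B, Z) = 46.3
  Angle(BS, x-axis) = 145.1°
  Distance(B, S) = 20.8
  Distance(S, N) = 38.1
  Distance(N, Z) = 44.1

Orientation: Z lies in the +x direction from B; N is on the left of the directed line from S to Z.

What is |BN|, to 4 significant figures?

35.23

Checks: |SN| = 38.10 ✓; |NZ| = 44.10 ✓.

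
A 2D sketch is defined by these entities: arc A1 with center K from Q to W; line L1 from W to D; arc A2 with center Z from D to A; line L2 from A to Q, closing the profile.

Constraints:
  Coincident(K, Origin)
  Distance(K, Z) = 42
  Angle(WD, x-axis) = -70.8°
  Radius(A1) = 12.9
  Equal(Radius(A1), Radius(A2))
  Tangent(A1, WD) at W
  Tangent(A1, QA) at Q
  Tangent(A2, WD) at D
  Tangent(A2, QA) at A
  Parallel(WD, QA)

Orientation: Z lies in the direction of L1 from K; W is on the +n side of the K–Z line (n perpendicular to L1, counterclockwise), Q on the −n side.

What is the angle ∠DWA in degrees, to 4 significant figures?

31.56°

The slot axis is L1's direction at -70.8°, so u = (cos -70.8°, sin -70.8°) = (0.3289, -0.9444) and n = (−sin -70.8°, cos -70.8°) = (0.9444, 0.3289). K is at the origin and Z lies 42.0 along u from K, so Z = 42.0·u = (13.81, -39.66). Tangency of A1 to both parallel lines with radius 12.9 puts W and Q at K ± 12.9·n: W = (12.18, 4.242), Q = (-12.18, -4.242). Equal radii place D and A the same way about Z: D = Z + 12.9·n = (25.99, -35.42), A = Z − 12.9·n = (1.630, -43.91). Then cos ∠DWA = WD·WA / (|WD||WA|), giving 31.56°.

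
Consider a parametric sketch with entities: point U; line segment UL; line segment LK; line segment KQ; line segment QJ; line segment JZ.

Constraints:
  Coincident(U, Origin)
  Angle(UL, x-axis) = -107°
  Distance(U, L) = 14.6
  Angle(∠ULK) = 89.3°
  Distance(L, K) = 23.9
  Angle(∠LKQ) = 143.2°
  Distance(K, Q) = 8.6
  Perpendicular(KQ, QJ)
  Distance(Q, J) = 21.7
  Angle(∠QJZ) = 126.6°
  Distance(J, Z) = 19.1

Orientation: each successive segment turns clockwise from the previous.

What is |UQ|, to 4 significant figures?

32.03

U is at the origin; UL runs at -107.0° with length 14.6, so L = (-4.269, -13.96). ∠ULK = 89.3° gives LK at 162.3° from the x-axis; with |LK| = 23.9, K = (-27.04, -6.696). ∠LKQ = 143.2° gives KQ at 125.5° from the x-axis; with |KQ| = 8.6, Q = (-32.03, 0.3057). Then |UQ| = |Q − U| = 32.03.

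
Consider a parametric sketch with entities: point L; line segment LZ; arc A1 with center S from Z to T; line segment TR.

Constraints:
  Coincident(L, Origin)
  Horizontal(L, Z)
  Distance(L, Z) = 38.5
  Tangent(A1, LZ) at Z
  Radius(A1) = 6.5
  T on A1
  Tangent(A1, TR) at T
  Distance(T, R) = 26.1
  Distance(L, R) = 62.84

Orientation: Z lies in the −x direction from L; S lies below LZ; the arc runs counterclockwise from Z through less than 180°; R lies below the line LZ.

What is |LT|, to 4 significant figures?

44.22

L is at the origin; LZ is horizontal with |LZ| = 38.5 and Z on the −x side, so Z = (-38.50, 0.000). Tangency of A1 to LZ means the radius SZ is perpendicular to LZ, so S = Z + (0, -6.5) = (-38.50, -6.500). Since ST ⟂ TR (tangency), |SR| = √(6.5² + 26.1²) = 26.90 regardless of where T sits on A1. So R lies on both circle(L, 62.84) and circle(S, 26.90); the below-LZ intersection is R = (-57.35, -25.69). T is the foot of the tangent from R: T = (-44.10, -3.200).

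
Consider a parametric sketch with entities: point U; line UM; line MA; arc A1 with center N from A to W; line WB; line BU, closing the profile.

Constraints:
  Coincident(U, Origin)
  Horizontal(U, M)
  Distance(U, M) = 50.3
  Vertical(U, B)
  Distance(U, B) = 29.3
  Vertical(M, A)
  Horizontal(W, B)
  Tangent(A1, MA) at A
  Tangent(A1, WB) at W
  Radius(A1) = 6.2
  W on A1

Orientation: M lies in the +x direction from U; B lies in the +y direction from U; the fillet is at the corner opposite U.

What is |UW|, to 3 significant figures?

52.9

U is at the origin; UM is horizontal with |UM| = 50.3 and M on the +x side, so M = (50.3, 0.00). UB is vertical with |UB| = 29.3 and B on the +y side, so B = (0.00, 29.3). The virtual corner opposite U is at (50.3, 29.3). A1 meets MA tangentially, so NA is at right angles to MA and tangency of A1 to WB means the radius NW is perpendicular to WB, with radius 6.2, so the center N sits 6.2 in from both sides at N = (44.1, 23.1). That places the tangent points at A = (50.3, 23.1) on MA and W = (44.1, 29.3) on WB. Then |UW| = |W − U| = 52.9.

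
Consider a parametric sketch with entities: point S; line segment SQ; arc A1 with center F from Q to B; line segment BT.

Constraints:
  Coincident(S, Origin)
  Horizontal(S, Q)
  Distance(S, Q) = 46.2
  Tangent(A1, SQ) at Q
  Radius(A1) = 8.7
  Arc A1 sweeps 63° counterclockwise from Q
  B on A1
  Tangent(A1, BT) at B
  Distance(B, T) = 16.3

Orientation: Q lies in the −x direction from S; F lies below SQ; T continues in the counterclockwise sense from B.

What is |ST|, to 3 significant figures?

64.3

S is at the origin; SQ is horizontal with |SQ| = 46.2 and Q on the −x side, so Q = (-46.2, 0.00). Tangency of A1 to SQ means the radius FQ is perpendicular to SQ, so F = Q + (0, -8.7) = (-46.2, -8.70). On A1, Q sits at bearing 90° from F; a 63° counterclockwise sweep puts B at bearing 153°, so B = F + 8.7·(cos 153°, sin 153°) = (-54.0, -4.75). Tangency of A1 to BT means the radius FB is perpendicular to BT, so BT runs along (−sin 153°, cos 153°); with |BT| = 16.3, T = (-61.4, -19.3). Then |ST| = |T − S| = 64.3.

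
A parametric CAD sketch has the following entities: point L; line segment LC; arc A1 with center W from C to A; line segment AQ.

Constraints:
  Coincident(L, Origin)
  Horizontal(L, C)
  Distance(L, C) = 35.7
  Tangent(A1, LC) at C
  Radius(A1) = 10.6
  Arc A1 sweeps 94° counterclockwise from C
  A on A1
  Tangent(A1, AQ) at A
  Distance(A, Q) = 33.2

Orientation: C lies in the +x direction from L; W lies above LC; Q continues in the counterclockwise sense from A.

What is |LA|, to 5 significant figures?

47.643

L is at the origin; L and C share the same y with |LC| = 35.7 and C on the +x side, so C = (35.700, 0.0000). Since A1 is tangent to LC there, WC ⟂ LC, so W = C + (0, 10.6) = (35.700, 10.600). On A1, C sits at bearing -90° from W; a 94° counterclockwise sweep puts A at bearing 4°, so A = W + 10.6·(cos 4°, sin 4°) = (46.274, 11.339). Then |LA| = |A − L| = 47.643.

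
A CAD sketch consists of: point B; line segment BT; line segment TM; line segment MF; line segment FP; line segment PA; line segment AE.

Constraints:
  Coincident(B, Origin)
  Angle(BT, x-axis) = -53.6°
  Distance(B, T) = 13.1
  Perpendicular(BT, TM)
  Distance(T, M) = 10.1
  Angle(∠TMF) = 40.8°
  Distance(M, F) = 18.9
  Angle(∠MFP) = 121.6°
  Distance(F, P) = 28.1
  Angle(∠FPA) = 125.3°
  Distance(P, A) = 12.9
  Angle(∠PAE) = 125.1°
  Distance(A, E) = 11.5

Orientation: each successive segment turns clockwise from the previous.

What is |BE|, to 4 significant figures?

41.52

B is at the origin; BT runs at -53.6° with length 13.1, so T = (7.774, -10.54). BT ⟂ TM, so TM runs at -143.6°; with |TM| = 10.1, M = (-0.3556, -16.54). ∠TMF = 40.8° gives MF at 77.20° from the x-axis; with |MF| = 18.9, F = (3.832, 1.893). ∠MFP = 121.6° gives FP at 18.80° from the x-axis; with |FP| = 28.1, P = (30.43, 10.95). ∠FPA = 125.3° gives PA at -35.90° from the x-axis; with |PA| = 12.9, A = (40.88, 3.384). ∠PAE = 125.1° gives AE at -90.80° from the x-axis; with |AE| = 11.5, E = (40.72, -8.115). Then |BE| = |E − B| = 41.52.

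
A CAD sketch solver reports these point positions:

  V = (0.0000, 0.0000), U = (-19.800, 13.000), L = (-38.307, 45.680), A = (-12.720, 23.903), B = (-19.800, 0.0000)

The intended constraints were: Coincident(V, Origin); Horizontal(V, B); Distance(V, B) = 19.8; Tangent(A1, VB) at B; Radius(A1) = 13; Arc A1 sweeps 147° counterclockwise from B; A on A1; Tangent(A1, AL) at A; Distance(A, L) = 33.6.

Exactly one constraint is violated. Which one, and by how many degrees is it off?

Tangent(A1, AL) at A — off by 7.40°.

V = (0.00, 0.00) ✓; V.y = 0.00, B.y = 0.00 ✓; |VB| = 19.80 ✓; ∠(UB, BV) = 90.00° ✓; |UB| = 13.00 ✓; bearing(U→A) − bearing(U→B) = 147.0° ✓; |UA| = 13.00 ✓; ∠(UA, AL) = 97.40° ✗; |AL| = 33.60 ✓.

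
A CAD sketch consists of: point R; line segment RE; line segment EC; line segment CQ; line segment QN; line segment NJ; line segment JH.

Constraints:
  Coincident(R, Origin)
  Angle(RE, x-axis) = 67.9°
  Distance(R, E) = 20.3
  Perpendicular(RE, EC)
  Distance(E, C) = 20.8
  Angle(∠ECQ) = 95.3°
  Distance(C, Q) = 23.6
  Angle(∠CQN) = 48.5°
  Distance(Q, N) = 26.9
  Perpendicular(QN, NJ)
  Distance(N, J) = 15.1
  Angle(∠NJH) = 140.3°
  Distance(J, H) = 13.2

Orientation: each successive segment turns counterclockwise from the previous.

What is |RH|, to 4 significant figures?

36.30

R is at the origin; RE runs at 67.9° with length 20.3, so E = (7.637, 18.81). RE is perpendicular to EC, so EC runs at 157.9°; with |EC| = 20.8, C = (-11.63, 26.63). ∠ECQ = 95.3° gives CQ at -117.4° from the x-axis; with |CQ| = 23.6, Q = (-22.50, 5.682). ∠CQN = 48.5° gives QN at 14.10° from the x-axis; with |QN| = 26.9, N = (3.594, 12.23). QN ⟂ NJ, so NJ runs at 104.1°; with |NJ| = 15.1, J = (-0.08419, 26.88). ∠NJH = 140.3° gives JH at 143.8° from the x-axis; with |JH| = 13.2, H = (-10.74, 34.68). Then |RH| = |H − R| = 36.30.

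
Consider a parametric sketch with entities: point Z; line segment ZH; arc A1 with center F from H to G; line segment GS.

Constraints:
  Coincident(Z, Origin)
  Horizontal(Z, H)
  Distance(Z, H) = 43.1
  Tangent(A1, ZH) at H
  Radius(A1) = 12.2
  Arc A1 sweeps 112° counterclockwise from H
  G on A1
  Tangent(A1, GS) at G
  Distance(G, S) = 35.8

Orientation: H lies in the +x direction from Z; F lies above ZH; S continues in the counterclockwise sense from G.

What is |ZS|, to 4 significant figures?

64.63

Z is at the origin; ZH is horizontal with |ZH| = 43.1 and H on the +x side, so H = (43.10, 0.000). A1 meets ZH tangentially, so FH is at right angles to ZH, so F = H + (0, 12.2) = (43.10, 12.20). On A1, H sits at bearing -90° from F; a 112° counterclockwise sweep puts G at bearing 22°, so G = F + 12.2·(cos 22°, sin 22°) = (54.41, 16.77). Since A1 is tangent to GS there, FG ⟂ GS, so GS runs along (−sin 22°, cos 22°); with |GS| = 35.8, S = (41.00, 49.96). Then |ZS| = |S − Z| = 64.63.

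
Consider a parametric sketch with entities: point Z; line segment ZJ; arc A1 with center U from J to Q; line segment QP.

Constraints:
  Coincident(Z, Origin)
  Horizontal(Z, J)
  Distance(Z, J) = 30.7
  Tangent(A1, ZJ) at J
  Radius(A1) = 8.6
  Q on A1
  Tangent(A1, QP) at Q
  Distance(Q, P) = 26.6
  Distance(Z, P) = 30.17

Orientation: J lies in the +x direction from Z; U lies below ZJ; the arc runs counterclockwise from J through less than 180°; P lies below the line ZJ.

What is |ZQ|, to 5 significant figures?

23.536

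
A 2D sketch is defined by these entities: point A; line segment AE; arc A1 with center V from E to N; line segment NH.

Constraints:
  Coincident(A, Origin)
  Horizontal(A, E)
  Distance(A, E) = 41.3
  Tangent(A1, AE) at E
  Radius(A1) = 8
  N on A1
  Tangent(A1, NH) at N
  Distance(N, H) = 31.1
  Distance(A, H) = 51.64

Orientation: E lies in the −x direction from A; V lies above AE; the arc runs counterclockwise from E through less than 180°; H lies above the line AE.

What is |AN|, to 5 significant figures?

34.268

Checks: A.y = 0.00, E.y = 0.00 ✓; |VN| = 8.000 ✓; ∠(VN, NH) = 90.00° ✓; |NH| = 31.10 ✓; |AH| = 51.64 ✓.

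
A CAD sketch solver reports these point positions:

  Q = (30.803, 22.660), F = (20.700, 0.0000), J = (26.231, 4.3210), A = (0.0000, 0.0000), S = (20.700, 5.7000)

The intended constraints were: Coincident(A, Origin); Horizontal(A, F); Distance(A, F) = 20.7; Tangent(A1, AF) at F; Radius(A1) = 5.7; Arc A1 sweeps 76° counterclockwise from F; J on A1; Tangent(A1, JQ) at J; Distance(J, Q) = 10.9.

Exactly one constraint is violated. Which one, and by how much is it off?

Distance(J, Q) = 10.9 — off by 8.00.

A = (0.00, 0.00) ✓; A.y = 0.00, F.y = 0.00 ✓; |AF| = 20.70 ✓; ∠(SF, FA) = 90.00° ✓; |SF| = 5.700 ✓; bearing(S→J) − bearing(S→F) = 76.00° ✓; |SJ| = 5.700 ✓; ∠(SJ, JQ) = 90.00° ✓; |JQ| = 18.90 ✗.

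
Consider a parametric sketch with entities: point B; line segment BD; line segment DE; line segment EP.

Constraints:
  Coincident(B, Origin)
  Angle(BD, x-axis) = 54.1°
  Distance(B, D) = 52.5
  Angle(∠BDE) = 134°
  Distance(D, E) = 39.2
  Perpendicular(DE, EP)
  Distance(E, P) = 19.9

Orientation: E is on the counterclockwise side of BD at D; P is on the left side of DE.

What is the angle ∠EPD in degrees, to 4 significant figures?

63.09°

B is at the origin; BD runs at 54.1° with length 52.5, so D = 52.5·(cos 54.1°, sin 54.1°) = (30.78, 42.53). ∠BDE = 134.0°, so DE runs at 54.1° + (180° − 134.0°) = 100.1° from the x-axis; with |DE| = 39.2, E = D + 39.2·(cos 100.1°, sin 100.1°) = (23.91, 81.12). DE is perpendicular to EP; with |EP| = 19.9 on the left of DE, P = E + 19.9·(-0.9845, -0.1754) = (4.319, 77.63). Then cos ∠EPD = PE·PD / (|PE||PD|), giving 63.09°.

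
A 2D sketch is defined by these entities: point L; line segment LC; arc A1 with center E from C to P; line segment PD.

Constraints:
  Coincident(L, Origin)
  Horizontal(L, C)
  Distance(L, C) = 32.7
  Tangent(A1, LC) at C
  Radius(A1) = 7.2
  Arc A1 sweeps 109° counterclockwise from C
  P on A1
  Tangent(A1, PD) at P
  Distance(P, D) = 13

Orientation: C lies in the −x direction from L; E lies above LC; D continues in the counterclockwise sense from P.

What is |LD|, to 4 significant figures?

37.21

On A1, C sits at bearing -90° from E; a 109° counterclockwise sweep puts P at bearing 19°, so P = E + 7.2·(cos 19°, sin 19°) = (-25.89, 9.544). Since A1 is tangent to PD there, EP ⟂ PD, so PD runs along (−sin 19°, cos 19°); with |PD| = 13.0, D = (-30.12, 21.84). Then |LD| = |D − L| = 37.21.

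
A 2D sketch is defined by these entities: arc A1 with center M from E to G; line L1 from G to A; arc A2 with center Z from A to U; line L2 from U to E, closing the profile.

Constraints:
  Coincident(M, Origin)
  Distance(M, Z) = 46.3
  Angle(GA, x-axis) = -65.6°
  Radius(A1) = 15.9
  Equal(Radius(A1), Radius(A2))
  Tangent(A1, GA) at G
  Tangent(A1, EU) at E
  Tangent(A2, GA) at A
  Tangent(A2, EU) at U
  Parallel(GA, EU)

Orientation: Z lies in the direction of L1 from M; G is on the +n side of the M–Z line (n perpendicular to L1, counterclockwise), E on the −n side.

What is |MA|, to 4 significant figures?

48.95

The slot axis is L1's direction at -65.6°, so u = (cos -65.6°, sin -65.6°) = (0.4131, -0.9107) and n = (−sin -65.6°, cos -65.6°) = (0.9107, 0.4131). M is at the origin and Z lies 46.3 along u from M, so Z = 46.3·u = (19.13, -42.16). Tangency of A1 to both parallel lines with radius 15.9 puts G and E at M ± 15.9·n: G = (14.48, 6.568), E = (-14.48, -6.568). Equal radii place A and U the same way about Z: A = Z + 15.9·n = (33.61, -35.60), U = Z − 15.9·n = (4.647, -48.73). Then |MA| = |A − M| = 48.95.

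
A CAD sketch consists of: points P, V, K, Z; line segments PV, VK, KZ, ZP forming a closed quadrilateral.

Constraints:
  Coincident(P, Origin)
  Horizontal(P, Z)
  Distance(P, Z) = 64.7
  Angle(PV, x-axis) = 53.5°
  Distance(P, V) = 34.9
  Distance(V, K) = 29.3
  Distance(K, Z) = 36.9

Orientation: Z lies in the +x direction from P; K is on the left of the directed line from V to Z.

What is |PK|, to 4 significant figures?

59.86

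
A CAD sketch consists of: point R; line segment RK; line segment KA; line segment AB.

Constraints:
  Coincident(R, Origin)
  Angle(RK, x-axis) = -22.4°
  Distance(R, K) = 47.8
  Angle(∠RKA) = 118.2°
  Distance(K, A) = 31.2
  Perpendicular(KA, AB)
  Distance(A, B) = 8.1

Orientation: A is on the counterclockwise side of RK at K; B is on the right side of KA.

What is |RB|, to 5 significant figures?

73.592

R is at the origin; RK runs at -22.4° with length 47.8, so K = 47.8·(cos -22.4°, sin -22.4°) = (44.193, -18.215). ∠RKA = 118.2°, so KA runs at -22.4° + (180° − 118.2°) = 39.400° from the x-axis; with |KA| = 31.2, A = K + 31.2·(cos 39.400°, sin 39.400°) = (68.303, 1.5884). KA ⟂ AB; with |AB| = 8.1 on the right of KA, B = A + 8.1·(0.63473, -0.77273) = (73.444, -4.6707). Then |RB| = |B − R| = 73.592.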